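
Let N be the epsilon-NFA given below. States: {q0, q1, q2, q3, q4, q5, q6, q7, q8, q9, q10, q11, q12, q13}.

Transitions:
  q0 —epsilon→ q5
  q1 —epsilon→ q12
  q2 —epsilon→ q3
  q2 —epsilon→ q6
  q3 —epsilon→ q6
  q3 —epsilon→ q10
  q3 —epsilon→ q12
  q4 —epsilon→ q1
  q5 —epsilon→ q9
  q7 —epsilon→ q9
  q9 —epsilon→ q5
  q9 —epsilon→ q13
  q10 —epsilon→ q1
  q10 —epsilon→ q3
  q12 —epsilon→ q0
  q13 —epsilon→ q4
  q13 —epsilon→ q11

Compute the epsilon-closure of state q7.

Start with {q7}.
From q7 via epsilon: add q9.
From q9 via epsilon: add q5, q13.
From q13 via epsilon: add q4, q11.
From q4 via epsilon: add q1.
From q1 via epsilon: add q12.
From q12 via epsilon: add q0.
No new states can be added; the closed set is {q0, q1, q4, q5, q7, q9, q11, q12, q13}.

{q0, q1, q4, q5, q7, q9, q11, q12, q13}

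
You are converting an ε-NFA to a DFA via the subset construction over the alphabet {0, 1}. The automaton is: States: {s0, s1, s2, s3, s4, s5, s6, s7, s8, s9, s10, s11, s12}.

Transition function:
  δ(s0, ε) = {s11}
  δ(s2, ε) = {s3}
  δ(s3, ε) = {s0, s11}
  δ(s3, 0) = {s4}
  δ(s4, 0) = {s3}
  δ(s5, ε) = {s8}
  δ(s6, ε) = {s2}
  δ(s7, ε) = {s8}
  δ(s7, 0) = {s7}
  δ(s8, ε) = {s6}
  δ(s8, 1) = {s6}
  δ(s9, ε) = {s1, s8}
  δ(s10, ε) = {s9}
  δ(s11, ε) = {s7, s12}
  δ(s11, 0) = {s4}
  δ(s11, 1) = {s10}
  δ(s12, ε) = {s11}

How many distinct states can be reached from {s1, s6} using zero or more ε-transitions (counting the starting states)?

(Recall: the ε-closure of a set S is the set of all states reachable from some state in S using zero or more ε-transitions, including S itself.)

Start with {s1, s6}.
From s6 via ε: add s2.
From s2 via ε: add s3.
From s3 via ε: add s0, s11.
From s11 via ε: add s7, s12.
From s7 via ε: add s8.
ε-closure = {s0, s1, s2, s3, s6, s7, s8, s11, s12}, which has 9 states.

9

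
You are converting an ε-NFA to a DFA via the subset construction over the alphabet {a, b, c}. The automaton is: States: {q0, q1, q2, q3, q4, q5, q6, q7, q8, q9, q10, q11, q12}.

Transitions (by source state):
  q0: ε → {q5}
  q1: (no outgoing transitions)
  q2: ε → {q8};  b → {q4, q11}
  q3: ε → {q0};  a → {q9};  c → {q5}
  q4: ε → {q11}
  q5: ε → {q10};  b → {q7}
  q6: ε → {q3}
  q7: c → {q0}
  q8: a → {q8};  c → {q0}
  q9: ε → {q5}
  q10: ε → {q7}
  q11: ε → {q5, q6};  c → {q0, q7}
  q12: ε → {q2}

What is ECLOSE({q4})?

{q0, q3, q4, q5, q6, q7, q10, q11}

Start with {q4}.
From q4 via ε: add q11.
From q11 via ε: add q5, q6.
From q5 via ε: add q10.
From q6 via ε: add q3.
From q3 via ε: add q0.
From q10 via ε: add q7.
No new states can be added; the closed set is {q0, q3, q4, q5, q6, q7, q10, q11}.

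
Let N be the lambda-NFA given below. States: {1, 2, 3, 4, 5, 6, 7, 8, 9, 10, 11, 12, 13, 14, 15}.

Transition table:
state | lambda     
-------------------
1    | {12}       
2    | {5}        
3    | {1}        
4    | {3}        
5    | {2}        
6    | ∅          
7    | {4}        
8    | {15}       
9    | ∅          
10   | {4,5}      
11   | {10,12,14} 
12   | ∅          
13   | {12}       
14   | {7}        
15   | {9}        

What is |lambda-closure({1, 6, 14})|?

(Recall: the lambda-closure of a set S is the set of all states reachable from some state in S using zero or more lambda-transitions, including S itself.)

Start with {1, 6, 14}.
From 1 via lambda: add 12.
From 14 via lambda: add 7.
From 7 via lambda: add 4.
From 4 via lambda: add 3.
lambda-closure = {1, 3, 4, 6, 7, 12, 14}, which has 7 states.

7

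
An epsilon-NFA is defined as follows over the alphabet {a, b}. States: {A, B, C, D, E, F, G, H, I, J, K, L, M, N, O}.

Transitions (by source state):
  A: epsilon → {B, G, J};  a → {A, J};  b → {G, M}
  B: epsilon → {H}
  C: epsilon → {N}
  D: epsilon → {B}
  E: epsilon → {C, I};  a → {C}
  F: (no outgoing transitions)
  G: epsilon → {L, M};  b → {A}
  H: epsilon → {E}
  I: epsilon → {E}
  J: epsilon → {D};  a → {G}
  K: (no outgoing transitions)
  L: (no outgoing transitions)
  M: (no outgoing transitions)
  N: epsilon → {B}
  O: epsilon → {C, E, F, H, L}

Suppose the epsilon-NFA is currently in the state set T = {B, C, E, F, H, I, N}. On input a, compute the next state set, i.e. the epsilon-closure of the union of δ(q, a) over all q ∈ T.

E on a → {C}.
No a-transition from B, C, F, H, I, N.
Union after reading a: {C}.
Now take the epsilon-closure:
From C via epsilon: add N.
From N via epsilon: add B.
From B via epsilon: add H.
From H via epsilon: add E.
From E via epsilon: add I.
No new states can be added; the closed set is {B, C, E, H, I, N}.

{B, C, E, H, I, N}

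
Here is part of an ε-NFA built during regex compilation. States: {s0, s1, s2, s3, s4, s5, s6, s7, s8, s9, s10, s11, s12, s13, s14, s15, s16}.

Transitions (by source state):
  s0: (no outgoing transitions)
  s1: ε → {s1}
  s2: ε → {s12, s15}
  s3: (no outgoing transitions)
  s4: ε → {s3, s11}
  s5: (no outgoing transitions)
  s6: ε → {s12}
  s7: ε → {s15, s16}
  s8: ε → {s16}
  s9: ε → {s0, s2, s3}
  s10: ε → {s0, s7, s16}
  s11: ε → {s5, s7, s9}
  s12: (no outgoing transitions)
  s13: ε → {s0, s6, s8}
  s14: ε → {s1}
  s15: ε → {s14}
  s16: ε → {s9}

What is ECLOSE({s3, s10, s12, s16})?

Start with {s3, s10, s12, s16}.
From s10 via ε: add s0, s7.
From s16 via ε: add s9.
From s7 via ε: add s15.
From s9 via ε: add s2.
From s15 via ε: add s14.
From s14 via ε: add s1.
No new states can be added; the closed set is {s0, s1, s2, s3, s7, s9, s10, s12, s14, s15, s16}.

{s0, s1, s2, s3, s7, s9, s10, s12, s14, s15, s16}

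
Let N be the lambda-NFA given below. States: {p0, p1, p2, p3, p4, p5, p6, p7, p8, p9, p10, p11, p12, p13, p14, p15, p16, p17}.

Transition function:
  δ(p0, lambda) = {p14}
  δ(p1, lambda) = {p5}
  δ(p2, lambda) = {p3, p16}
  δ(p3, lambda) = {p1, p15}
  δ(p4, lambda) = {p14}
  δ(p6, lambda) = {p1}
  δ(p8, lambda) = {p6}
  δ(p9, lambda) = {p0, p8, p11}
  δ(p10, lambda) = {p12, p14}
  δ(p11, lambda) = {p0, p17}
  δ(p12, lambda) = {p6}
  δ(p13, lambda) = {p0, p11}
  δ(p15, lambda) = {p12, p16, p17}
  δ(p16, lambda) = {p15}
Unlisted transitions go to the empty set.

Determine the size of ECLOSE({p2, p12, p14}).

10

Start with {p2, p12, p14}.
From p2 via lambda: add p3, p16.
From p12 via lambda: add p6.
From p3 via lambda: add p1, p15.
From p1 via lambda: add p5.
From p15 via lambda: add p17.
lambda-closure = {p1, p2, p3, p5, p6, p12, p14, p15, p16, p17}, which has 10 states.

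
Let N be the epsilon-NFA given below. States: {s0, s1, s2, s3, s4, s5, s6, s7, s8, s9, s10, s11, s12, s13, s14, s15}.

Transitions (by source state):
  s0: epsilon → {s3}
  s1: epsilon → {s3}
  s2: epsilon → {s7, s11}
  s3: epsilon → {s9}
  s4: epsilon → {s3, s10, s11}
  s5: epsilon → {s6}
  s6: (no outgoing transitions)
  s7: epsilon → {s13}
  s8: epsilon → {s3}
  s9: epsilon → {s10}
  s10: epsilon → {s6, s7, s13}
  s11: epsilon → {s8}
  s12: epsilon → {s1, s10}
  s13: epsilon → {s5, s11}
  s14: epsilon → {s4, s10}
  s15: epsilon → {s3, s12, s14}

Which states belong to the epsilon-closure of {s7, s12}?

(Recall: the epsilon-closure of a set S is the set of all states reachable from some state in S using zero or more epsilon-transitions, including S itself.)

Start with {s7, s12}.
From s7 via epsilon: add s13.
From s12 via epsilon: add s1, s10.
From s1 via epsilon: add s3.
From s10 via epsilon: add s6.
From s13 via epsilon: add s5, s11.
From s3 via epsilon: add s9.
From s11 via epsilon: add s8.
No new states can be added; the closed set is {s1, s3, s5, s6, s7, s8, s9, s10, s11, s12, s13}.

{s1, s3, s5, s6, s7, s8, s9, s10, s11, s12, s13}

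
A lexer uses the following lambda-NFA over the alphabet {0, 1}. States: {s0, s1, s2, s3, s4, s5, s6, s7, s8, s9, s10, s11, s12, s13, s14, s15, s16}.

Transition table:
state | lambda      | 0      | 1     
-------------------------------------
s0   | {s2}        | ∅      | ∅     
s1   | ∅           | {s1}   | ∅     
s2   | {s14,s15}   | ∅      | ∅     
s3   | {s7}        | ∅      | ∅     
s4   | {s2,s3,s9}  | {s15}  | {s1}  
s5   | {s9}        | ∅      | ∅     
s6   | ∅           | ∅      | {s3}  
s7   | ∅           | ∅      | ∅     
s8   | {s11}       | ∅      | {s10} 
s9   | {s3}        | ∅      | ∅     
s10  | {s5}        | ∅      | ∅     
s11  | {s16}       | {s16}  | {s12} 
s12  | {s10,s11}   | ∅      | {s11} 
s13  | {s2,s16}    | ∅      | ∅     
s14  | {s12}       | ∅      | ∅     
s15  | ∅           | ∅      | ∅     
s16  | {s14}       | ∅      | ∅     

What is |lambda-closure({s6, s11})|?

Start with {s6, s11}.
From s11 via lambda: add s16.
From s16 via lambda: add s14.
From s14 via lambda: add s12.
From s12 via lambda: add s10.
From s10 via lambda: add s5.
From s5 via lambda: add s9.
From s9 via lambda: add s3.
From s3 via lambda: add s7.
lambda-closure = {s3, s5, s6, s7, s9, s10, s11, s12, s14, s16}, which has 10 states.

10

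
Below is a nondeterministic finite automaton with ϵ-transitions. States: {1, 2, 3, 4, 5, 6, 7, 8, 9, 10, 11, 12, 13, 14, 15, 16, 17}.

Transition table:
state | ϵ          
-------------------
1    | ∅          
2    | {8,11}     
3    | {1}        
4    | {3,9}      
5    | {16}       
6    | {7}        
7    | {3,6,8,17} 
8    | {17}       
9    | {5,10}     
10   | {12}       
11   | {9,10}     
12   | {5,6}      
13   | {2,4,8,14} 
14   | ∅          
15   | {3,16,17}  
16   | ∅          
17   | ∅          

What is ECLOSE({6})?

{1, 3, 6, 7, 8, 17}

Start with {6}.
From 6 via ϵ: add 7.
From 7 via ϵ: add 3, 8, 17.
From 3 via ϵ: add 1.
No new states can be added; the closed set is {1, 3, 6, 7, 8, 17}.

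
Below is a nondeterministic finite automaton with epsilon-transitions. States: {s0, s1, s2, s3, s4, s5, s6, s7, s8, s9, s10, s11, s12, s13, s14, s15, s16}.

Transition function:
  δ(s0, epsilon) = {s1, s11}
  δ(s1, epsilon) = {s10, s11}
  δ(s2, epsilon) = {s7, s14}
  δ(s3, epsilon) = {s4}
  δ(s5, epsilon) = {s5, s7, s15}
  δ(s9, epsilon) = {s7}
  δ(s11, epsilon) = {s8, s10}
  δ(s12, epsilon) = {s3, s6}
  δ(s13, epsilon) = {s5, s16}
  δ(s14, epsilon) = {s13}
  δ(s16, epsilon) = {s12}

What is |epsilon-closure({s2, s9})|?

12

Start with {s2, s9}.
From s2 via epsilon: add s7, s14.
From s14 via epsilon: add s13.
From s13 via epsilon: add s5, s16.
From s5 via epsilon: add s15.
From s16 via epsilon: add s12.
From s12 via epsilon: add s3, s6.
From s3 via epsilon: add s4.
epsilon-closure = {s2, s3, s4, s5, s6, s7, s9, s12, s13, s14, s15, s16}, which has 12 states.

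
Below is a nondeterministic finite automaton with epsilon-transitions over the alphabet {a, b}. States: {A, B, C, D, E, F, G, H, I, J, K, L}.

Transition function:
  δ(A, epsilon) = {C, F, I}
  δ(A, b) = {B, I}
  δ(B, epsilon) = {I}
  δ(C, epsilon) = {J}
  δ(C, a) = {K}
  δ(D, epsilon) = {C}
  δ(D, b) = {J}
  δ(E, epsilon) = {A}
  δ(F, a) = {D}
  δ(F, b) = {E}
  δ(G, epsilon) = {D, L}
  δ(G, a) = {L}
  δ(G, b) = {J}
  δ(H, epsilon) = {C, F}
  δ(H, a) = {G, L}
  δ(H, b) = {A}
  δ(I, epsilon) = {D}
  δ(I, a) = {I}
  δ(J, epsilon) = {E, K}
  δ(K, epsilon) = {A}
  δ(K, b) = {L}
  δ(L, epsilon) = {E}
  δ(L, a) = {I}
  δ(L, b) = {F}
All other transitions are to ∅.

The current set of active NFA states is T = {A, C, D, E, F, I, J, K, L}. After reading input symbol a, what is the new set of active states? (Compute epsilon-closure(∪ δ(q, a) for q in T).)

{A, C, D, E, F, I, J, K}

C on a → {K}.
F on a → {D}.
I on a → {I}.
L on a → {I}.
No a-transition from A, D, E, J, K.
Union after reading a: {D, I, K}.
Now take the epsilon-closure:
From D via epsilon: add C.
From K via epsilon: add A.
From A via epsilon: add F.
From C via epsilon: add J.
From J via epsilon: add E.
No new states can be added; the closed set is {A, C, D, E, F, I, J, K}.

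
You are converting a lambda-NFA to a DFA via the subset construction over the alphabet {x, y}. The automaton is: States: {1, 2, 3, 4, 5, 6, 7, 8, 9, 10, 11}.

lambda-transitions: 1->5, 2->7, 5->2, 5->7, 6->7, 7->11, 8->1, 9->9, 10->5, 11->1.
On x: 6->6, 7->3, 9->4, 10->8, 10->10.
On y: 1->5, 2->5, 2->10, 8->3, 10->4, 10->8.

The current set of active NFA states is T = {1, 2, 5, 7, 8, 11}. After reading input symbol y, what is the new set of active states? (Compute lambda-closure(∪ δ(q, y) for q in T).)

1 on y → {5}.
2 on y → {5, 10}.
8 on y → {3}.
No y-transition from 5, 7, 11.
Union after reading y: {3, 5, 10}.
Now take the lambda-closure:
From 5 via lambda: add 2, 7.
From 7 via lambda: add 11.
From 11 via lambda: add 1.
No new states can be added; the closed set is {1, 2, 3, 5, 7, 10, 11}.

{1, 2, 3, 5, 7, 10, 11}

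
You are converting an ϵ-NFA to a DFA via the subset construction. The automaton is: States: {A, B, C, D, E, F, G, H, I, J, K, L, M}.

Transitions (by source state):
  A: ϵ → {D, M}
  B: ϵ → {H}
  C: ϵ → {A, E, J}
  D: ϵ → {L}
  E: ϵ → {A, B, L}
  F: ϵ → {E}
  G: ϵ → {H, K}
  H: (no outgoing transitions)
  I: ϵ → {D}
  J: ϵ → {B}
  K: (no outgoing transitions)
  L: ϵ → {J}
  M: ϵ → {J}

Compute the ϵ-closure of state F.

{A, B, D, E, F, H, J, L, M}

Start with {F}.
From F via ϵ: add E.
From E via ϵ: add A, B, L.
From A via ϵ: add D, M.
From B via ϵ: add H.
From L via ϵ: add J.
No new states can be added; the closed set is {A, B, D, E, F, H, J, L, M}.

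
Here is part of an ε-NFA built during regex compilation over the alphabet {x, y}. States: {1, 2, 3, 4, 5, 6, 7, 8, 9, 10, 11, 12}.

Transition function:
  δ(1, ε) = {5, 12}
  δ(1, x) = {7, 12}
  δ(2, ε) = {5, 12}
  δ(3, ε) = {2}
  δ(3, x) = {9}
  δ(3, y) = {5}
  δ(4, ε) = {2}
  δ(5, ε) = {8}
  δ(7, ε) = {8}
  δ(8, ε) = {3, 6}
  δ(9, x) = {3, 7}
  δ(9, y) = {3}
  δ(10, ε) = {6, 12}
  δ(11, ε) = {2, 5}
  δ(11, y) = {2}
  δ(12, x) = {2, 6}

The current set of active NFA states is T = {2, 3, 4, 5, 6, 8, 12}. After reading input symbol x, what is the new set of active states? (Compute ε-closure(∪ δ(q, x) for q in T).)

{2, 3, 5, 6, 8, 9, 12}

3 on x → {9}.
12 on x → {2, 6}.
No x-transition from 2, 4, 5, 6, 8.
Union after reading x: {2, 6, 9}.
Now take the ε-closure:
From 2 via ε: add 5, 12.
From 5 via ε: add 8.
From 8 via ε: add 3.
No new states can be added; the closed set is {2, 3, 5, 6, 8, 9, 12}.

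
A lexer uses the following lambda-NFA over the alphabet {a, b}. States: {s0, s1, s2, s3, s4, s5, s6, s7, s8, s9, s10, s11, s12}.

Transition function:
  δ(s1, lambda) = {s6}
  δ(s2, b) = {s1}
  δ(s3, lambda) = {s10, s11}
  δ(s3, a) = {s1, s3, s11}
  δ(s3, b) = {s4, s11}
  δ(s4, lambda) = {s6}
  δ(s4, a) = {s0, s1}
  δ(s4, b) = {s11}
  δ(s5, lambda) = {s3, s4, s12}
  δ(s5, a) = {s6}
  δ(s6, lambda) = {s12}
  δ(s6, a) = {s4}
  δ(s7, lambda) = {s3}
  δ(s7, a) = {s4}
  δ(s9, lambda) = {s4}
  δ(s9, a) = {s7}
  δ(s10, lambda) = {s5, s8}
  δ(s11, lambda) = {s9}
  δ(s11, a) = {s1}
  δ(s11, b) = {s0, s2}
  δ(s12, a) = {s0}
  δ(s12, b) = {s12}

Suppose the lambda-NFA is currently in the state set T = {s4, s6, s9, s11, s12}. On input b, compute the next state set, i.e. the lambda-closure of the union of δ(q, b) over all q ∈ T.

{s0, s2, s4, s6, s9, s11, s12}

s4 on b → {s11}.
s11 on b → {s0, s2}.
s12 on b → {s12}.
No b-transition from s6, s9.
Union after reading b: {s0, s2, s11, s12}.
Now take the lambda-closure:
From s11 via lambda: add s9.
From s9 via lambda: add s4.
From s4 via lambda: add s6.
No new states can be added; the closed set is {s0, s2, s4, s6, s9, s11, s12}.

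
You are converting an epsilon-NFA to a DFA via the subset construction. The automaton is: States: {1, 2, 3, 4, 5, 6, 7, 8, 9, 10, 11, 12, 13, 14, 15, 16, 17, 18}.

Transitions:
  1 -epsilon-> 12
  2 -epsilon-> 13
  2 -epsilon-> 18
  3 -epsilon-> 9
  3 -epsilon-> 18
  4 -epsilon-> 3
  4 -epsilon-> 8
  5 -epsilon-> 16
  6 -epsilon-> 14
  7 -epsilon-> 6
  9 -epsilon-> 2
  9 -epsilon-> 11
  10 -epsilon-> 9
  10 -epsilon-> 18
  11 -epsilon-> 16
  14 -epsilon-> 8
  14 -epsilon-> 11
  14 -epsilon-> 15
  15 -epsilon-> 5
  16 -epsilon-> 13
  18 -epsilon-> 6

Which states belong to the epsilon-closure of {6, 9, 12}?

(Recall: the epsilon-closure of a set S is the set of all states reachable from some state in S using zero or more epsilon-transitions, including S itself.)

Start with {6, 9, 12}.
From 6 via epsilon: add 14.
From 9 via epsilon: add 2, 11.
From 2 via epsilon: add 13, 18.
From 11 via epsilon: add 16.
From 14 via epsilon: add 8, 15.
From 15 via epsilon: add 5.
No new states can be added; the closed set is {2, 5, 6, 8, 9, 11, 12, 13, 14, 15, 16, 18}.

{2, 5, 6, 8, 9, 11, 12, 13, 14, 15, 16, 18}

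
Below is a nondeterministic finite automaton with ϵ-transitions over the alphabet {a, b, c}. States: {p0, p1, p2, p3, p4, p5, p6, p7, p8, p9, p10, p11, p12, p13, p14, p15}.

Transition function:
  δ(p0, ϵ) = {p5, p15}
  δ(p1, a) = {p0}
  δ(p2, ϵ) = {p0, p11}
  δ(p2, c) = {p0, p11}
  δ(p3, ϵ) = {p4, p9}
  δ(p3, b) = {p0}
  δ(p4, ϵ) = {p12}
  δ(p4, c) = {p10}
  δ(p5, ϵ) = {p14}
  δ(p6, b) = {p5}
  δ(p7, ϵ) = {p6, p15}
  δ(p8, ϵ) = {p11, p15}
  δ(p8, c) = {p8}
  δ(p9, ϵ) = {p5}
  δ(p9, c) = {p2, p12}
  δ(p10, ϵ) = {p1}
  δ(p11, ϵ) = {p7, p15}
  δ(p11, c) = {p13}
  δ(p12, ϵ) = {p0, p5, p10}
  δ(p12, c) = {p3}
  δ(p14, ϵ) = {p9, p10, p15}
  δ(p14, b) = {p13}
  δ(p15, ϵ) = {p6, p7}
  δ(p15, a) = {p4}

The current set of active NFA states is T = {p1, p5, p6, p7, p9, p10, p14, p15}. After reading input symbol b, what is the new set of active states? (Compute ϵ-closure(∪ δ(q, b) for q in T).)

{p1, p5, p6, p7, p9, p10, p13, p14, p15}

p6 on b → {p5}.
p14 on b → {p13}.
No b-transition from p1, p5, p7, p9, p10, p15.
Union after reading b: {p5, p13}.
Now take the ϵ-closure:
From p5 via ϵ: add p14.
From p14 via ϵ: add p9, p10, p15.
From p10 via ϵ: add p1.
From p15 via ϵ: add p6, p7.
No new states can be added; the closed set is {p1, p5, p6, p7, p9, p10, p13, p14, p15}.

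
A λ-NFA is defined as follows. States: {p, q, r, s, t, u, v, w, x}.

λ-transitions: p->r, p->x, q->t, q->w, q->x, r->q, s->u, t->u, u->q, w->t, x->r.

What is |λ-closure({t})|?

Start with {t}.
From t via λ: add u.
From u via λ: add q.
From q via λ: add w, x.
From x via λ: add r.
λ-closure = {q, r, t, u, w, x}, which has 6 states.

6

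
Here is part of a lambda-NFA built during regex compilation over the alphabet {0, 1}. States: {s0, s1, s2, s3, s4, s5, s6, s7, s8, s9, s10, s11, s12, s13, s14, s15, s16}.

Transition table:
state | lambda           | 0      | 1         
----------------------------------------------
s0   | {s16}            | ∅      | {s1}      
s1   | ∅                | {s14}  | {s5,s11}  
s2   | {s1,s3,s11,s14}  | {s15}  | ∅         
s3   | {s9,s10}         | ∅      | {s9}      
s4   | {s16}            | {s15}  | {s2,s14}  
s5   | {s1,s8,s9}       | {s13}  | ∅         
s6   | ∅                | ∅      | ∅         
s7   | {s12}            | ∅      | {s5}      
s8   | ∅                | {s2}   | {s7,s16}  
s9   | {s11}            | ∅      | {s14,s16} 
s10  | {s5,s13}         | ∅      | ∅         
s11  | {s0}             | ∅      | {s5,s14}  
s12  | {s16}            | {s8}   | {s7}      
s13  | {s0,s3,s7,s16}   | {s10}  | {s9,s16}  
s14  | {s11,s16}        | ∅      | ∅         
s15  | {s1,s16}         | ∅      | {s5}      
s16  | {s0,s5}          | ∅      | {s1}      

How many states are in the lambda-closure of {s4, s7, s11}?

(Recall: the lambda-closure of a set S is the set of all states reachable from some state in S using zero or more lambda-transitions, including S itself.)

Start with {s4, s7, s11}.
From s4 via lambda: add s16.
From s7 via lambda: add s12.
From s11 via lambda: add s0.
From s16 via lambda: add s5.
From s5 via lambda: add s1, s8, s9.
lambda-closure = {s0, s1, s4, s5, s7, s8, s9, s11, s12, s16}, which has 10 states.

10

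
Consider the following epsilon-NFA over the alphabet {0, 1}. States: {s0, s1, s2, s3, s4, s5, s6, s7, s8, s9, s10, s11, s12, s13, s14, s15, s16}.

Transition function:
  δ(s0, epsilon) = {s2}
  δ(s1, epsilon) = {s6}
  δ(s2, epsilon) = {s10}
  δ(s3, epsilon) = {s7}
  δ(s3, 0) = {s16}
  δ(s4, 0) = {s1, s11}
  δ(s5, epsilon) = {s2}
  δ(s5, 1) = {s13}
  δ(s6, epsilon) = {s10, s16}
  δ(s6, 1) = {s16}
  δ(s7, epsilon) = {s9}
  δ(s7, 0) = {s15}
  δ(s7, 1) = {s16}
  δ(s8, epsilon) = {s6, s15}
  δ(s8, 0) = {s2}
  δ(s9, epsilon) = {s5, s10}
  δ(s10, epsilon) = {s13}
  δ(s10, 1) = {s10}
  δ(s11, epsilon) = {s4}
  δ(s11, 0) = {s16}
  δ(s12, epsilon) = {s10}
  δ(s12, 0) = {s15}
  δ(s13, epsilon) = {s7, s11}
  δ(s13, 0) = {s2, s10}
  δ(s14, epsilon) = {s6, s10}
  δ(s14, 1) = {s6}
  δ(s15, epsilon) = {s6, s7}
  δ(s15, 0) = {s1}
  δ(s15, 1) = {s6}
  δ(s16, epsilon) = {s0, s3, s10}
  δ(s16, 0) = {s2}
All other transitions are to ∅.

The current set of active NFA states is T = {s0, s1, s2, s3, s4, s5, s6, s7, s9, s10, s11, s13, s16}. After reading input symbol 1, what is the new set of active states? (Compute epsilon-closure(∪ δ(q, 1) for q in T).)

s5 on 1 → {s13}.
s6 on 1 → {s16}.
s7 on 1 → {s16}.
s10 on 1 → {s10}.
No 1-transition from s0, s1, s2, s3, s4, s9, s11, s13, s16.
Union after reading 1: {s10, s13, s16}.
Now take the epsilon-closure:
From s13 via epsilon: add s7, s11.
From s16 via epsilon: add s0, s3.
From s0 via epsilon: add s2.
From s7 via epsilon: add s9.
From s11 via epsilon: add s4.
From s9 via epsilon: add s5.
No new states can be added; the closed set is {s0, s2, s3, s4, s5, s7, s9, s10, s11, s13, s16}.

{s0, s2, s3, s4, s5, s7, s9, s10, s11, s13, s16}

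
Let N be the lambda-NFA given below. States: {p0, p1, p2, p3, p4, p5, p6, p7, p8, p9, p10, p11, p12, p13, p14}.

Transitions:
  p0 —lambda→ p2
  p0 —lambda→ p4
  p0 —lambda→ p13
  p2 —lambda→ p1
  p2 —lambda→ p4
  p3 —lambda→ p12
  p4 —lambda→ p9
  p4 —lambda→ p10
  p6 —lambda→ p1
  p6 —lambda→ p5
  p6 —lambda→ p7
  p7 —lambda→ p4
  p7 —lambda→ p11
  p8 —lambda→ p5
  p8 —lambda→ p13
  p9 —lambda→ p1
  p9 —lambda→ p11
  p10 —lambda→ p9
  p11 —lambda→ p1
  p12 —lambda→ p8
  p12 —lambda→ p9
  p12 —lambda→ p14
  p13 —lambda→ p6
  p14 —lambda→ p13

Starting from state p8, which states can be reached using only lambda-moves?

Start with {p8}.
From p8 via lambda: add p5, p13.
From p13 via lambda: add p6.
From p6 via lambda: add p1, p7.
From p7 via lambda: add p4, p11.
From p4 via lambda: add p9, p10.
No new states can be added; the closed set is {p1, p4, p5, p6, p7, p8, p9, p10, p11, p13}.

{p1, p4, p5, p6, p7, p8, p9, p10, p11, p13}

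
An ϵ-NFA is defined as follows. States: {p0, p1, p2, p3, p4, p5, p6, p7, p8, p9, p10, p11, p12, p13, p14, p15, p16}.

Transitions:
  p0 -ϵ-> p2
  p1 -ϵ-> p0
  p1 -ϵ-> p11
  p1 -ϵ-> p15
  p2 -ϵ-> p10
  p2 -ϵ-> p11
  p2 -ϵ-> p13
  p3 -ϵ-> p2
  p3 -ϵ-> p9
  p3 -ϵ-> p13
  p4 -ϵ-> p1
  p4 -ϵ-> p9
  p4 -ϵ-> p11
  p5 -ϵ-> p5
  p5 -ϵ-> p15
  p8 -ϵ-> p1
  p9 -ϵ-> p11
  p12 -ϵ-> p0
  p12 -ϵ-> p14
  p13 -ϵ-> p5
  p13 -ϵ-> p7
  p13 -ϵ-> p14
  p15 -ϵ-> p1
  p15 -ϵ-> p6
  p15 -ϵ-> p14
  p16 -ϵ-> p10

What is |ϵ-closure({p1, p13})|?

11

Start with {p1, p13}.
From p1 via ϵ: add p0, p11, p15.
From p13 via ϵ: add p5, p7, p14.
From p0 via ϵ: add p2.
From p15 via ϵ: add p6.
From p2 via ϵ: add p10.
ϵ-closure = {p0, p1, p2, p5, p6, p7, p10, p11, p13, p14, p15}, which has 11 states.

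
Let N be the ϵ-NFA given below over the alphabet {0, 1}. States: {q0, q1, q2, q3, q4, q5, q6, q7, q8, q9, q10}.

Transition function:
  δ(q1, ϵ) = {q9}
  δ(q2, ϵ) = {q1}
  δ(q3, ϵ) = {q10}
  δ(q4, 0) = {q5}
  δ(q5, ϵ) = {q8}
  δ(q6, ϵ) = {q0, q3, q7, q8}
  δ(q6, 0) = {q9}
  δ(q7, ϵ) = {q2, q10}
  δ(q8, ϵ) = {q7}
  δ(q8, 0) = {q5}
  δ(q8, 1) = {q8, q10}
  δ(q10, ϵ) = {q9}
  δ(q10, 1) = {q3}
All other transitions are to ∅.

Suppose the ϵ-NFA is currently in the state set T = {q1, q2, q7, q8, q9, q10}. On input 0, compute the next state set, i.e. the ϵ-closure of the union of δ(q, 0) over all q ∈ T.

q8 on 0 → {q5}.
No 0-transition from q1, q2, q7, q9, q10.
Union after reading 0: {q5}.
Now take the ϵ-closure:
From q5 via ϵ: add q8.
From q8 via ϵ: add q7.
From q7 via ϵ: add q2, q10.
From q2 via ϵ: add q1.
From q10 via ϵ: add q9.
No new states can be added; the closed set is {q1, q2, q5, q7, q8, q9, q10}.

{q1, q2, q5, q7, q8, q9, q10}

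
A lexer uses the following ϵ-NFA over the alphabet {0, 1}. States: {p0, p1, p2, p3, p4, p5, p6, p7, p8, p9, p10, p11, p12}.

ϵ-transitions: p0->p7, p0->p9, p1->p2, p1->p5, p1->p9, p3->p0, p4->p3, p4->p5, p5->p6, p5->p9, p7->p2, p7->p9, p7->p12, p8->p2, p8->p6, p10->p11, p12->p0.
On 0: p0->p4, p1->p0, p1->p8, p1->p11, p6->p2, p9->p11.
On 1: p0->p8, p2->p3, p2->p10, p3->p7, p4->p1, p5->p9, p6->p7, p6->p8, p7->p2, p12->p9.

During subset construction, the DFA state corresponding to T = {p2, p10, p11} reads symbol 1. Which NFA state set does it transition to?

{p0, p2, p3, p7, p9, p10, p11, p12}

p2 on 1 → {p3, p10}.
No 1-transition from p10, p11.
Union after reading 1: {p3, p10}.
Now take the ϵ-closure:
From p3 via ϵ: add p0.
From p10 via ϵ: add p11.
From p0 via ϵ: add p7, p9.
From p7 via ϵ: add p2, p12.
No new states can be added; the closed set is {p0, p2, p3, p7, p9, p10, p11, p12}.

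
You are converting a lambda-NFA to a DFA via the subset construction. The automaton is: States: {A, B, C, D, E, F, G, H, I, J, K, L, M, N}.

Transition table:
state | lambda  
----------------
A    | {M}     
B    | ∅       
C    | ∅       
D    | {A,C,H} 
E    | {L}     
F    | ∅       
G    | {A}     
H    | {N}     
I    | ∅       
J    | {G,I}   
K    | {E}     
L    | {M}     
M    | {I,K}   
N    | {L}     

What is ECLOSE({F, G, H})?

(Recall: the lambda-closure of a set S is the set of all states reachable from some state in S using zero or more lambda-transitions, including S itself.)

Start with {F, G, H}.
From G via lambda: add A.
From H via lambda: add N.
From A via lambda: add M.
From N via lambda: add L.
From M via lambda: add I, K.
From K via lambda: add E.
No new states can be added; the closed set is {A, E, F, G, H, I, K, L, M, N}.

{A, E, F, G, H, I, K, L, M, N}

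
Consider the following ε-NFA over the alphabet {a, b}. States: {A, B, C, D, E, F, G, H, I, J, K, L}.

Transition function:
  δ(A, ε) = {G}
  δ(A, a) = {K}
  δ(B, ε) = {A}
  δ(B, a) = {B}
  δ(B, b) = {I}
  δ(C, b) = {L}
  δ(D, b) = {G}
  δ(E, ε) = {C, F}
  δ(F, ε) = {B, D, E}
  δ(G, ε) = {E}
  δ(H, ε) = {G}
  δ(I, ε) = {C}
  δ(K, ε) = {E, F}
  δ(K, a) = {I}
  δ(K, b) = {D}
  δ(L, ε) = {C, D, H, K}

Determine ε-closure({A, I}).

{A, B, C, D, E, F, G, I}

Start with {A, I}.
From A via ε: add G.
From I via ε: add C.
From G via ε: add E.
From E via ε: add F.
From F via ε: add B, D.
No new states can be added; the closed set is {A, B, C, D, E, F, G, I}.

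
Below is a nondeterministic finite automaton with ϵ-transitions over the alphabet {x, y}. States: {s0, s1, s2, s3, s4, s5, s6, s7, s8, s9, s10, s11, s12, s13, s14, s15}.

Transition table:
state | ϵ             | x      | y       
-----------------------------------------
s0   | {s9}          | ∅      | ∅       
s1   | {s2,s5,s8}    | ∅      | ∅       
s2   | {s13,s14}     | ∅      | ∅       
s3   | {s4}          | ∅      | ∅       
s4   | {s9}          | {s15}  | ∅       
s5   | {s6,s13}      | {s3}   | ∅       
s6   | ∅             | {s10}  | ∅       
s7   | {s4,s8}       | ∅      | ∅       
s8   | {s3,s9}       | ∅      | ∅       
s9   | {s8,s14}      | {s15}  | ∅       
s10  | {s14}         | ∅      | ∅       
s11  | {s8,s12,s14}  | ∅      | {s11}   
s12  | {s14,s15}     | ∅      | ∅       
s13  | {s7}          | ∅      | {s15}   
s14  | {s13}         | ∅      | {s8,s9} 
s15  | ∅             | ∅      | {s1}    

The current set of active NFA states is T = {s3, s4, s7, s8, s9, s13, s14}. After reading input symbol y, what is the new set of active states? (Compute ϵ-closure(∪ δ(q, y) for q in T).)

{s3, s4, s7, s8, s9, s13, s14, s15}

s13 on y → {s15}.
s14 on y → {s8, s9}.
No y-transition from s3, s4, s7, s8, s9.
Union after reading y: {s8, s9, s15}.
Now take the ϵ-closure:
From s8 via ϵ: add s3.
From s9 via ϵ: add s14.
From s3 via ϵ: add s4.
From s14 via ϵ: add s13.
From s13 via ϵ: add s7.
No new states can be added; the closed set is {s3, s4, s7, s8, s9, s13, s14, s15}.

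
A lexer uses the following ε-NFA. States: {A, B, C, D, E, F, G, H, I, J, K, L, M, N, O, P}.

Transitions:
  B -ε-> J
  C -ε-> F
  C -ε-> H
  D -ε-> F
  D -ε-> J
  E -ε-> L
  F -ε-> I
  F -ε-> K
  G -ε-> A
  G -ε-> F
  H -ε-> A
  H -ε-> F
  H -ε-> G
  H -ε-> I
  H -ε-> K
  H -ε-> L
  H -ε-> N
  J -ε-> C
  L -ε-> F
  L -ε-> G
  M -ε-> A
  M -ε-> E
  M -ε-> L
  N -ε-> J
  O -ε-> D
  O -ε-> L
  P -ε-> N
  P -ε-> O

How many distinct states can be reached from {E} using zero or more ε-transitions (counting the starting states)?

7

Start with {E}.
From E via ε: add L.
From L via ε: add F, G.
From F via ε: add I, K.
From G via ε: add A.
ε-closure = {A, E, F, G, I, K, L}, which has 7 states.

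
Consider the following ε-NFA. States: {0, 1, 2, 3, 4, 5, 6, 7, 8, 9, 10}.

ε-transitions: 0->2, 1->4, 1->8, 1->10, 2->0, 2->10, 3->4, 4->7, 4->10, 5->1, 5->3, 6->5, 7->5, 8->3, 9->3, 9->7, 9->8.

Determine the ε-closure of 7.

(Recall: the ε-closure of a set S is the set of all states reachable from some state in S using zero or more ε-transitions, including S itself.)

Start with {7}.
From 7 via ε: add 5.
From 5 via ε: add 1, 3.
From 1 via ε: add 4, 8, 10.
No new states can be added; the closed set is {1, 3, 4, 5, 7, 8, 10}.

{1, 3, 4, 5, 7, 8, 10}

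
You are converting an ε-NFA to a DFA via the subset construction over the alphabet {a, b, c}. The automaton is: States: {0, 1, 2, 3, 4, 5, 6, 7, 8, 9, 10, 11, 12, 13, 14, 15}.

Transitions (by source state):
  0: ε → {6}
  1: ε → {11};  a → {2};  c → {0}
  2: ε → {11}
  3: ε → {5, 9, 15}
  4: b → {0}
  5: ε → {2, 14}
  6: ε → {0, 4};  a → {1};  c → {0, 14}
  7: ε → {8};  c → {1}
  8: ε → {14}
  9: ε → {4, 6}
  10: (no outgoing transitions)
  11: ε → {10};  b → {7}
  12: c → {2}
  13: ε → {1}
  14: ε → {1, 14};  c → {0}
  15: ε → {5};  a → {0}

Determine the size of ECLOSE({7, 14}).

6

Start with {7, 14}.
From 7 via ε: add 8.
From 14 via ε: add 1.
From 1 via ε: add 11.
From 11 via ε: add 10.
ε-closure = {1, 7, 8, 10, 11, 14}, which has 6 states.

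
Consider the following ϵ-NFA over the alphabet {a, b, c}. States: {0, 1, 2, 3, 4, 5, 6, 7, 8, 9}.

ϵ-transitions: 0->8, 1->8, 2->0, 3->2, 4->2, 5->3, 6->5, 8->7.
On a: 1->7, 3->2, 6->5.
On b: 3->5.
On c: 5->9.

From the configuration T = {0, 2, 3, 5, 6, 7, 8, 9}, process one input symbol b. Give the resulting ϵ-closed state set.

3 on b → {5}.
No b-transition from 0, 2, 5, 6, 7, 8, 9.
Union after reading b: {5}.
Now take the ϵ-closure:
From 5 via ϵ: add 3.
From 3 via ϵ: add 2.
From 2 via ϵ: add 0.
From 0 via ϵ: add 8.
From 8 via ϵ: add 7.
No new states can be added; the closed set is {0, 2, 3, 5, 7, 8}.

{0, 2, 3, 5, 7, 8}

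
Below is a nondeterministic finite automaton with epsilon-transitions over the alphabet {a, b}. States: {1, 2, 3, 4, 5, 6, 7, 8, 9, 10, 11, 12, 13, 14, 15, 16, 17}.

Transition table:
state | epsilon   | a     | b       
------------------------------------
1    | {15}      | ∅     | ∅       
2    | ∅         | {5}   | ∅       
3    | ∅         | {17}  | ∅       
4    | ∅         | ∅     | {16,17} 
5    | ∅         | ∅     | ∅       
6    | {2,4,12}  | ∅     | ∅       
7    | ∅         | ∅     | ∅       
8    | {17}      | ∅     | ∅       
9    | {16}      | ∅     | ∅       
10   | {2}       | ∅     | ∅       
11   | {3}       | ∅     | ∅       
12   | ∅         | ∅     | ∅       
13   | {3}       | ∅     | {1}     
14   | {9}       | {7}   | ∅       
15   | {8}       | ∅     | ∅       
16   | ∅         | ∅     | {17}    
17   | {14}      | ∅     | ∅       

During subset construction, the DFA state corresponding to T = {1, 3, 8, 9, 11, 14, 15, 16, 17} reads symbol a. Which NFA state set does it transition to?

{7, 9, 14, 16, 17}

3 on a → {17}.
14 on a → {7}.
No a-transition from 1, 8, 9, 11, 15, 16, 17.
Union after reading a: {7, 17}.
Now take the epsilon-closure:
From 17 via epsilon: add 14.
From 14 via epsilon: add 9.
From 9 via epsilon: add 16.
No new states can be added; the closed set is {7, 9, 14, 16, 17}.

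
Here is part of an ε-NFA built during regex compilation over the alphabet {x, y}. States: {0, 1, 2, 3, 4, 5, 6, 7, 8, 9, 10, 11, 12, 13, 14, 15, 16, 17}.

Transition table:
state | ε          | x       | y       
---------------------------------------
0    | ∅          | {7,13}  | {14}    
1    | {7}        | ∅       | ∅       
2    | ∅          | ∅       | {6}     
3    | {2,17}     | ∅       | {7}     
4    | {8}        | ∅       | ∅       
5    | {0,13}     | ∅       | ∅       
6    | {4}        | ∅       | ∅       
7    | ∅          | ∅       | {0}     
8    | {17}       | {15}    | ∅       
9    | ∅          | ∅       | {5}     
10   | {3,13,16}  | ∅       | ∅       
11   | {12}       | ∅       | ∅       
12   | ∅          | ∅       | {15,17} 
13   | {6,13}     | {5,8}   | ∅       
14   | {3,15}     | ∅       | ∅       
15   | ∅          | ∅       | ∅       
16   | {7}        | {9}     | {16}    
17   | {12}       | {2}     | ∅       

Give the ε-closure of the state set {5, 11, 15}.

{0, 4, 5, 6, 8, 11, 12, 13, 15, 17}

Start with {5, 11, 15}.
From 5 via ε: add 0, 13.
From 11 via ε: add 12.
From 13 via ε: add 6.
From 6 via ε: add 4.
From 4 via ε: add 8.
From 8 via ε: add 17.
No new states can be added; the closed set is {0, 4, 5, 6, 8, 11, 12, 13, 15, 17}.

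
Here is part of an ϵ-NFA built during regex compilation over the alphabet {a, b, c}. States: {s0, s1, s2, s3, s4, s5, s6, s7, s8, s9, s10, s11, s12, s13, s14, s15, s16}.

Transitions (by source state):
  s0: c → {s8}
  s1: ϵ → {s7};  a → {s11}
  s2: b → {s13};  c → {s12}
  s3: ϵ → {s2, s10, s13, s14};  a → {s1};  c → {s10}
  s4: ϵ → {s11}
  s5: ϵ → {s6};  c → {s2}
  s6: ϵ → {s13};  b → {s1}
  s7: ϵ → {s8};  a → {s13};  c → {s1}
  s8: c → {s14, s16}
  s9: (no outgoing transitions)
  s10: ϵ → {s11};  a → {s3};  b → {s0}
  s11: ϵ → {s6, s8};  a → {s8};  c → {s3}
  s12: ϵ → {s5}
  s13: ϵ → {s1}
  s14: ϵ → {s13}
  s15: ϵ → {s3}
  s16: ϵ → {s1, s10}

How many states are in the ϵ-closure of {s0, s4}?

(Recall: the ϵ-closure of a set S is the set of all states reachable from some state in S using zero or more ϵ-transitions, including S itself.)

Start with {s0, s4}.
From s4 via ϵ: add s11.
From s11 via ϵ: add s6, s8.
From s6 via ϵ: add s13.
From s13 via ϵ: add s1.
From s1 via ϵ: add s7.
ϵ-closure = {s0, s1, s4, s6, s7, s8, s11, s13}, which has 8 states.

8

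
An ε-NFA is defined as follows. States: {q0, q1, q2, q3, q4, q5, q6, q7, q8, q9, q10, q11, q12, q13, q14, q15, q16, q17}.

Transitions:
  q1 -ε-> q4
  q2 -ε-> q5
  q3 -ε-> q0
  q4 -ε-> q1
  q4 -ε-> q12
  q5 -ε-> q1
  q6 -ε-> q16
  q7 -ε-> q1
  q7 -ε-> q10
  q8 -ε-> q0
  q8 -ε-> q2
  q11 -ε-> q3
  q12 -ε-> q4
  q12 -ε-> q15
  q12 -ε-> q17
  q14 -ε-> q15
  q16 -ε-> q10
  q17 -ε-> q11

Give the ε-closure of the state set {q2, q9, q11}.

Start with {q2, q9, q11}.
From q2 via ε: add q5.
From q11 via ε: add q3.
From q3 via ε: add q0.
From q5 via ε: add q1.
From q1 via ε: add q4.
From q4 via ε: add q12.
From q12 via ε: add q15, q17.
No new states can be added; the closed set is {q0, q1, q2, q3, q4, q5, q9, q11, q12, q15, q17}.

{q0, q1, q2, q3, q4, q5, q9, q11, q12, q15, q17}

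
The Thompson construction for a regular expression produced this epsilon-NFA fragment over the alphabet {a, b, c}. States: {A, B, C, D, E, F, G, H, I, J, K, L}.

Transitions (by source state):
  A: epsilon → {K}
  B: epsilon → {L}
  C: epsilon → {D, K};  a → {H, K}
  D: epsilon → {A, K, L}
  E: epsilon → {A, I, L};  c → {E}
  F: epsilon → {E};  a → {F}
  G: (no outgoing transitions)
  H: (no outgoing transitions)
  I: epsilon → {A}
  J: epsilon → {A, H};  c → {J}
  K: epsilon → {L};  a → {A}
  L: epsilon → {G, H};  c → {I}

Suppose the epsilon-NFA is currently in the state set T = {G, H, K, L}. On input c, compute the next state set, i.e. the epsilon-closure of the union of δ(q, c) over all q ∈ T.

{A, G, H, I, K, L}

L on c → {I}.
No c-transition from G, H, K.
Union after reading c: {I}.
Now take the epsilon-closure:
From I via epsilon: add A.
From A via epsilon: add K.
From K via epsilon: add L.
From L via epsilon: add G, H.
No new states can be added; the closed set is {A, G, H, I, K, L}.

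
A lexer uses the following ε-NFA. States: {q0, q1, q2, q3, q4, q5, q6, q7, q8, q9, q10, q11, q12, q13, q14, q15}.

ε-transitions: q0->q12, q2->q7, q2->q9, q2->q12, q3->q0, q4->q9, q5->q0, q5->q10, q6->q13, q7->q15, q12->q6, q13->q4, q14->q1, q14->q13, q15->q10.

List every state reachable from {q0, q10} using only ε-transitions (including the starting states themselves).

Start with {q0, q10}.
From q0 via ε: add q12.
From q12 via ε: add q6.
From q6 via ε: add q13.
From q13 via ε: add q4.
From q4 via ε: add q9.
No new states can be added; the closed set is {q0, q4, q6, q9, q10, q12, q13}.

{q0, q4, q6, q9, q10, q12, q13}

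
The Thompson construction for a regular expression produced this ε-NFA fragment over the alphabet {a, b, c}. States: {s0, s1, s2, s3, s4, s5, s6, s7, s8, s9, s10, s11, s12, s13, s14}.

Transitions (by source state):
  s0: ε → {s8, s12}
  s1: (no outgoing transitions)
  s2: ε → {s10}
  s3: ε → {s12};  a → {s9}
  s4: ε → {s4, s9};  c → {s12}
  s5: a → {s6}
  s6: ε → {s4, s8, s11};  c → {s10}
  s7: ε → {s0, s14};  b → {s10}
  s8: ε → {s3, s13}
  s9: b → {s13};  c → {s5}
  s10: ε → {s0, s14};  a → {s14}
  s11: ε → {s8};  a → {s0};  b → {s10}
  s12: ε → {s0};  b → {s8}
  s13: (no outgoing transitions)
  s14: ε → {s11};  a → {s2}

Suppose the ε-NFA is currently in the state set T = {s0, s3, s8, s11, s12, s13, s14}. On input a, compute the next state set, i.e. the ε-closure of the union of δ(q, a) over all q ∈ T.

{s0, s2, s3, s8, s9, s10, s11, s12, s13, s14}

s3 on a → {s9}.
s11 on a → {s0}.
s14 on a → {s2}.
No a-transition from s0, s8, s12, s13.
Union after reading a: {s0, s2, s9}.
Now take the ε-closure:
From s0 via ε: add s8, s12.
From s2 via ε: add s10.
From s8 via ε: add s3, s13.
From s10 via ε: add s14.
From s14 via ε: add s11.
No new states can be added; the closed set is {s0, s2, s3, s8, s9, s10, s11, s12, s13, s14}.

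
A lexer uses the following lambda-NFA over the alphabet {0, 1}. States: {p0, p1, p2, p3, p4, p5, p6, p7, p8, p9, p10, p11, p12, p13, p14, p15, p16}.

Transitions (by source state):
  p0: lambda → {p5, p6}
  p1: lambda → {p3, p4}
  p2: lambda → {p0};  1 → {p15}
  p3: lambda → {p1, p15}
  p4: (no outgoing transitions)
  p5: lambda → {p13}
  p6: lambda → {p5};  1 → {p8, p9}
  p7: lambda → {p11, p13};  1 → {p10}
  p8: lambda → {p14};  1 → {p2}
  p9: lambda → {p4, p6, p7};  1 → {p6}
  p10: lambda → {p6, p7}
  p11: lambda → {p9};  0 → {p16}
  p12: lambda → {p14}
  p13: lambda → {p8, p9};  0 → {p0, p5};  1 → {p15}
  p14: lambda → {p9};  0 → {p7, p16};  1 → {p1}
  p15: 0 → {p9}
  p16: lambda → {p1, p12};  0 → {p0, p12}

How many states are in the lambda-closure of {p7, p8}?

Start with {p7, p8}.
From p7 via lambda: add p11, p13.
From p8 via lambda: add p14.
From p11 via lambda: add p9.
From p9 via lambda: add p4, p6.
From p6 via lambda: add p5.
lambda-closure = {p4, p5, p6, p7, p8, p9, p11, p13, p14}, which has 9 states.

9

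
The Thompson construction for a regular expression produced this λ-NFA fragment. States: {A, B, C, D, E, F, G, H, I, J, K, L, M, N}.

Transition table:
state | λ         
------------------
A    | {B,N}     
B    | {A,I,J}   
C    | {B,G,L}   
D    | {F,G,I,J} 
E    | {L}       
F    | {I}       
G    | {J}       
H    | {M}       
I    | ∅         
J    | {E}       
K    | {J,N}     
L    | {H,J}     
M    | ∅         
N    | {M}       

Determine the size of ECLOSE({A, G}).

Start with {A, G}.
From A via λ: add B, N.
From G via λ: add J.
From B via λ: add I.
From J via λ: add E.
From N via λ: add M.
From E via λ: add L.
From L via λ: add H.
λ-closure = {A, B, E, G, H, I, J, L, M, N}, which has 10 states.

10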